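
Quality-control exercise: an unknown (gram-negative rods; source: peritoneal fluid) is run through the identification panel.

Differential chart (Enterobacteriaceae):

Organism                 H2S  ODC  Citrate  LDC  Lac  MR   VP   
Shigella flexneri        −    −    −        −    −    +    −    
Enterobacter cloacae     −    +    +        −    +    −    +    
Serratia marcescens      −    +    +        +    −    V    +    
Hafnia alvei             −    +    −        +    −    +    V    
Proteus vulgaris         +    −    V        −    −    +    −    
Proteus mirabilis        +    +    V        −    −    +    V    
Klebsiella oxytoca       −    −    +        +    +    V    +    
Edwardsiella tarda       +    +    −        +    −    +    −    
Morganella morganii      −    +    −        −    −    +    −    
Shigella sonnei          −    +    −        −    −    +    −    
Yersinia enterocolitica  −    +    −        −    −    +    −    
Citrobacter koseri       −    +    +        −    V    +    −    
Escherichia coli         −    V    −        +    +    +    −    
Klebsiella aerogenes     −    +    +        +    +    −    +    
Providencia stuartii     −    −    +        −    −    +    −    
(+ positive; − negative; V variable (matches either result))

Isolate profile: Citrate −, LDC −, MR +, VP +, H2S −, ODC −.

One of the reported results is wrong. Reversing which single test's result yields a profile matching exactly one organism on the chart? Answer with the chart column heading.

As reported, no row in the chart matches all 6 reactions.
Reversing MR → still no organism matches.
Reversing LDC → still no organism matches.
Reversing ODC → still no organism matches.
Reversing H2S → still no organism matches.
Reversing Citrate → still no organism matches.
Reversing VP (to −) → unique match: Shigella flexneri.

VP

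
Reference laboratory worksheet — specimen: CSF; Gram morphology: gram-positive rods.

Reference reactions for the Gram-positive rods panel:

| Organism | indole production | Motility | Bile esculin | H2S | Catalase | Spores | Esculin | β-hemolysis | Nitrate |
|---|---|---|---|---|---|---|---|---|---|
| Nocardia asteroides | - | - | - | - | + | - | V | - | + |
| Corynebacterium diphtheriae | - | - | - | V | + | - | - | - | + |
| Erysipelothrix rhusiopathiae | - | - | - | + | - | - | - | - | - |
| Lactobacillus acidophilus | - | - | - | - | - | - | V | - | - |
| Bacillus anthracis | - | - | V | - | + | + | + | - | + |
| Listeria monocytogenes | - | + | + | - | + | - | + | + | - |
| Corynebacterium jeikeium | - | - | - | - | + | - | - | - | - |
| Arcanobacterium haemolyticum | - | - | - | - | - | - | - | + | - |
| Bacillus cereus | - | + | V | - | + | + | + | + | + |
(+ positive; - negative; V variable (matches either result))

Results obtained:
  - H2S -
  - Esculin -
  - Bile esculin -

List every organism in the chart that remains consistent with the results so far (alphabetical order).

Arcanobacterium haemolyticum, Corynebacterium diphtheriae, Corynebacterium jeikeium, Lactobacillus acidophilus, Nocardia asteroides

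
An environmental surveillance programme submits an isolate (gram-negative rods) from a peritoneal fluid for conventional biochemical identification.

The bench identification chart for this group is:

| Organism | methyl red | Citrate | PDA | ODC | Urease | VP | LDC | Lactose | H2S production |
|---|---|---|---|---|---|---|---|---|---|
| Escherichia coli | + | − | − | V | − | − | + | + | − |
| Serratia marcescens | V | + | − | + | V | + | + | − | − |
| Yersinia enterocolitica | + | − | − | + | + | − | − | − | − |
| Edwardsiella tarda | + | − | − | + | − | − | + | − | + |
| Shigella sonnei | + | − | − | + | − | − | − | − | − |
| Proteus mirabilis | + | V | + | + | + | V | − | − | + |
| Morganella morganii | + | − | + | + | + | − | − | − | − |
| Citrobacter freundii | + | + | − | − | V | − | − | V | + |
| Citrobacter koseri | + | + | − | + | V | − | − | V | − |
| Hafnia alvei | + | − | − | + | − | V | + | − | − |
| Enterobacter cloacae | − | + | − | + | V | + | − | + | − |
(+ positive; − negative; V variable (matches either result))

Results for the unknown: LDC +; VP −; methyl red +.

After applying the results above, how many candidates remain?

LDC +: excludes 7 organisms — 4 left.
VP −: excludes Serratia marcescens — 3 left.
methyl red +: all 3 remaining candidates are consistent.
Still consistent: Edwardsiella tarda, Escherichia coli, Hafnia alvei.

3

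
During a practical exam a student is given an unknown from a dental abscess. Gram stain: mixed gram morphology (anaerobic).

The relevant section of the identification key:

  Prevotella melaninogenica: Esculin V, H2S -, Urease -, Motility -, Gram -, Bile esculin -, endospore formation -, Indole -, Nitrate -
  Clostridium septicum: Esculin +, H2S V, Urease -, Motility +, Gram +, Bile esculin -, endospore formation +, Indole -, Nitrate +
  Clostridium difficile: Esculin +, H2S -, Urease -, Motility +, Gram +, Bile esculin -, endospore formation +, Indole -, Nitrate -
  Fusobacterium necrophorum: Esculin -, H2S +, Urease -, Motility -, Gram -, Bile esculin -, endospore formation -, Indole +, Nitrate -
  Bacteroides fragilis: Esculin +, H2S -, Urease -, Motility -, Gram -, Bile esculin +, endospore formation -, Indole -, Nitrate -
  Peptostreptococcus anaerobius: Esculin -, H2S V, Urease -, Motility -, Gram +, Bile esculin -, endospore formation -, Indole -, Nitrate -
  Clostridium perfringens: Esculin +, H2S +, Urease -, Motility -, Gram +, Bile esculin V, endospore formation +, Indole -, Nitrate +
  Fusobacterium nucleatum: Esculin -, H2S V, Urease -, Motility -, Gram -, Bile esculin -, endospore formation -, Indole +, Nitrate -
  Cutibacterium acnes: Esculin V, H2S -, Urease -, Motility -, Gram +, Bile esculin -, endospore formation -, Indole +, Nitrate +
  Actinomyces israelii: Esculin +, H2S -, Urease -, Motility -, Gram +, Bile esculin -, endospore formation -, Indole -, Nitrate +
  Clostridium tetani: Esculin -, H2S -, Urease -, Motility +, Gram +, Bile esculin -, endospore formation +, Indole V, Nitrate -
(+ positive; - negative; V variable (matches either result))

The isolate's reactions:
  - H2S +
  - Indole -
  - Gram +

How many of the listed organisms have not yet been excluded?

3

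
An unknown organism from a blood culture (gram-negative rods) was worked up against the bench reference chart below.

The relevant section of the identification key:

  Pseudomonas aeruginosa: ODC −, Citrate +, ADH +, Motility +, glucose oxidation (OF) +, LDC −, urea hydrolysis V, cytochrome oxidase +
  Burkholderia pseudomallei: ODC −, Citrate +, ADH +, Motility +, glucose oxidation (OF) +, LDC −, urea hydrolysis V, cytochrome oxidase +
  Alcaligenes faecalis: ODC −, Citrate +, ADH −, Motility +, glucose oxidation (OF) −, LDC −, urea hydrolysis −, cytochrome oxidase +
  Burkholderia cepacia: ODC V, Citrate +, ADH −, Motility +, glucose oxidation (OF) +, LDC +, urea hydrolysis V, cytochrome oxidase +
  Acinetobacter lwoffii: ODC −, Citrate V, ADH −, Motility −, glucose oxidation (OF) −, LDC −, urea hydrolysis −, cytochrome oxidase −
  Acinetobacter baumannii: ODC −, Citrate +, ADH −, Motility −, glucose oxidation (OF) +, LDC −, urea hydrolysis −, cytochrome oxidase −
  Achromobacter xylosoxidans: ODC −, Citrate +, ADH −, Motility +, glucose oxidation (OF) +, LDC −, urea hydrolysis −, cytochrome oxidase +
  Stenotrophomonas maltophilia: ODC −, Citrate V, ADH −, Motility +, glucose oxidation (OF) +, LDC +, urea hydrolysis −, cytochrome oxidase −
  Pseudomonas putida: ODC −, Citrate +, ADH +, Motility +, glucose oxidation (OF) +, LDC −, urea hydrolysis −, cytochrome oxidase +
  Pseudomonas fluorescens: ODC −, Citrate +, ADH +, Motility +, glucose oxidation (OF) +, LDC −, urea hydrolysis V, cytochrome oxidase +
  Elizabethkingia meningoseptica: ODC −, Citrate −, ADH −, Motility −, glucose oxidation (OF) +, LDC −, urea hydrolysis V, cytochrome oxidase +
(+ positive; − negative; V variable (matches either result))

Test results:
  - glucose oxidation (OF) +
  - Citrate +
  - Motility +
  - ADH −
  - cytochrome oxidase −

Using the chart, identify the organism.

Motility +: excludes Acinetobacter lwoffii, Acinetobacter baumannii, Elizabethkingia meningoseptica — 8 left.
Citrate +: all 8 remaining candidates are consistent.
cytochrome oxidase −: excludes 7 organisms — 1 left.
ADH −: the one remaining candidate is consistent.
glucose oxidation (OF) +: the one remaining candidate is consistent.

Stenotrophomonas maltophilia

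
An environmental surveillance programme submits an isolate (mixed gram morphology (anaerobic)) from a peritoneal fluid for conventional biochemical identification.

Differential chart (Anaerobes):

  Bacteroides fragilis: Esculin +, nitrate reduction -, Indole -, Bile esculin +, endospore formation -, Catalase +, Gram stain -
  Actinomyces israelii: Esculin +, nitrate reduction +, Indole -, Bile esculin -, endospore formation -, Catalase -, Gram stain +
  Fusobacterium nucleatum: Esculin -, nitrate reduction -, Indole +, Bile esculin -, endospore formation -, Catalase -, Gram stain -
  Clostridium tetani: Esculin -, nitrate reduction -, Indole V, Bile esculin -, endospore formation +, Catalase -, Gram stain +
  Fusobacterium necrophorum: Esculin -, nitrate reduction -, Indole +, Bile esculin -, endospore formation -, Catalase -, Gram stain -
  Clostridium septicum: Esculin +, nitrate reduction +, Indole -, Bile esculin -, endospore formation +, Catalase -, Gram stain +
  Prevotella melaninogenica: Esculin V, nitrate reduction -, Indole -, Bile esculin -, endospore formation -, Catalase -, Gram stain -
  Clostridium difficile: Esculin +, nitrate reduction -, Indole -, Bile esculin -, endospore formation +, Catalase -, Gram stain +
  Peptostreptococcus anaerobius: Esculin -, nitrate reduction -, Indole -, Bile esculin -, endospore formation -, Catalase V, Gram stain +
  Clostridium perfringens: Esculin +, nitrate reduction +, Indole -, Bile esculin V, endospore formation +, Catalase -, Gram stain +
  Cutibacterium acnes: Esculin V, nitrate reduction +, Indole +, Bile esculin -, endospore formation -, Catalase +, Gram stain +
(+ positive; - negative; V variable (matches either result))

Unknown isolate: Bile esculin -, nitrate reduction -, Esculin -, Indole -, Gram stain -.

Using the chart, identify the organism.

Bile esculin -: excludes Bacteroides fragilis — 10 left.
nitrate reduction -: excludes Actinomyces israelii, Clostridium septicum, Clostridium perfringens, Cutibacterium acnes — 6 left.
Esculin -: excludes Clostridium difficile — 5 left.
Indole -: excludes Fusobacterium nucleatum, Fusobacterium necrophorum — 3 left.
Gram stain -: excludes Clostridium tetani, Peptostreptococcus anaerobius — 1 left.

Prevotella melaninogenica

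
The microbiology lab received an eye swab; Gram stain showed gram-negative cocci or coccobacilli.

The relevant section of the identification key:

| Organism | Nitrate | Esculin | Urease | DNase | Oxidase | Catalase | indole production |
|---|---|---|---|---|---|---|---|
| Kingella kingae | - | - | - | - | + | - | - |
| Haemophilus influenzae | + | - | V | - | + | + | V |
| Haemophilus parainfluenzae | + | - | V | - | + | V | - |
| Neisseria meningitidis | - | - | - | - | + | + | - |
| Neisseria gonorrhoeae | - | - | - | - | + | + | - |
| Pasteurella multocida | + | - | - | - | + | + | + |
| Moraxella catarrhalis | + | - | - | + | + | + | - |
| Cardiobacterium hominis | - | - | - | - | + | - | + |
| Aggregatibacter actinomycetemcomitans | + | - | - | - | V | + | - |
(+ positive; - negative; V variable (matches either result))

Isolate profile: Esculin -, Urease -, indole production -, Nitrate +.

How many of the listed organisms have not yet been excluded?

4

Esculin -: all 9 remaining candidates are consistent.
indole production -: excludes Pasteurella multocida, Cardiobacterium hominis — 7 left.
Urease -: all 7 remaining candidates are consistent.
Nitrate +: excludes Kingella kingae, Neisseria meningitidis, Neisseria gonorrhoeae — 4 left.
Still consistent: Aggregatibacter actinomycetemcomitans, Haemophilus influenzae, Haemophilus parainfluenzae, Moraxella catarrhalis.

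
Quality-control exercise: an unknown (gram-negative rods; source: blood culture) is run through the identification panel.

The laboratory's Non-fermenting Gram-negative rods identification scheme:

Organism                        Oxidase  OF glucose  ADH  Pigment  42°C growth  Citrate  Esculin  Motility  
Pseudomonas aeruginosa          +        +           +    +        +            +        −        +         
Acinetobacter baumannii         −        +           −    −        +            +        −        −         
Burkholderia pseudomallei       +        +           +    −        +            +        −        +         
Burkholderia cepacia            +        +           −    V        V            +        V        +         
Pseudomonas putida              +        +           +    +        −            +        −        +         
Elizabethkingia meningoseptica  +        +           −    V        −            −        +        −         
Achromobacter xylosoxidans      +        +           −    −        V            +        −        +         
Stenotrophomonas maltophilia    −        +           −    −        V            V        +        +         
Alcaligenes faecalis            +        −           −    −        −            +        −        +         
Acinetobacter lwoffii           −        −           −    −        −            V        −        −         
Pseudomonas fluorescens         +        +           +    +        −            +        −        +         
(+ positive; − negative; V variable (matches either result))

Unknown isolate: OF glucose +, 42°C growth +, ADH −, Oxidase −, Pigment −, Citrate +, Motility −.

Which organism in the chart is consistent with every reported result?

Motility −: excludes 8 organisms — 3 left.
ADH −: all 3 remaining candidates are consistent.
OF glucose +: excludes Acinetobacter lwoffii — 2 left.
Oxidase −: excludes Elizabethkingia meningoseptica — 1 left.
42°C growth +: the one remaining candidate is consistent.
Pigment −: the one remaining candidate is consistent.
Citrate +: the one remaining candidate is consistent.

Acinetobacter baumannii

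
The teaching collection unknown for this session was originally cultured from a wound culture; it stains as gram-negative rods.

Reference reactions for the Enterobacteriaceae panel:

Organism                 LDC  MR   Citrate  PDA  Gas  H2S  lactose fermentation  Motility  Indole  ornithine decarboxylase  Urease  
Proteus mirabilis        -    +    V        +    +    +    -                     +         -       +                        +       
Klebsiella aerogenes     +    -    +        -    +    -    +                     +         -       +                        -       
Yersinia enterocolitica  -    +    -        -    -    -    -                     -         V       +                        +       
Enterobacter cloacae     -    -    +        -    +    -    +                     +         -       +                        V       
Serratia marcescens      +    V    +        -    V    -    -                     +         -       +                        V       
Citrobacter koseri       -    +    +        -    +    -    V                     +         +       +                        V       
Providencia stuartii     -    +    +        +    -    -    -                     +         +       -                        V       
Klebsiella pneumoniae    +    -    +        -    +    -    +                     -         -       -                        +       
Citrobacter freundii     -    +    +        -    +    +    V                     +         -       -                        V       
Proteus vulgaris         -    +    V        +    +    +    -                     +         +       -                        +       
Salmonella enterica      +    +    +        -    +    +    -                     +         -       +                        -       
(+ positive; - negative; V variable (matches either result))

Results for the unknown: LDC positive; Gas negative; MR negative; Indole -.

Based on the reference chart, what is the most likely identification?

Serratia marcescens

Gas -: excludes 8 organisms — 3 left.
LDC +: excludes Yersinia enterocolitica, Providencia stuartii — 1 left.
Indole -: the one remaining candidate is consistent.
MR -: the one remaining candidate is consistent.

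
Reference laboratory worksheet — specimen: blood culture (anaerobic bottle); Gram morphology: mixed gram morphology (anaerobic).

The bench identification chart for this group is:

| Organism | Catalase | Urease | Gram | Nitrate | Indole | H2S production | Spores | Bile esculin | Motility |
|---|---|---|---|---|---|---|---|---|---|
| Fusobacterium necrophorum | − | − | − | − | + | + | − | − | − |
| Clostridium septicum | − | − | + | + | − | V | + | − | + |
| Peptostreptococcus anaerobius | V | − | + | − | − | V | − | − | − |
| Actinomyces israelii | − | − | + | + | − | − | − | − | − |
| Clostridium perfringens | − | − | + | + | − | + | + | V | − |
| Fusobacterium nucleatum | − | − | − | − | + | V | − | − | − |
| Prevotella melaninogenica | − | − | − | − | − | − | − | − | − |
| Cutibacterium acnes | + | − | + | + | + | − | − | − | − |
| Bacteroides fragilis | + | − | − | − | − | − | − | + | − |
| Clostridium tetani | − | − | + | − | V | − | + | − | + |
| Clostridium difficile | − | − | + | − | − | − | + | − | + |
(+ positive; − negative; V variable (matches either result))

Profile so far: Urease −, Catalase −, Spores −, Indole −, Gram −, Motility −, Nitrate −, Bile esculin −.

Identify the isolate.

Prevotella melaninogenica

Indole −: excludes Fusobacterium necrophorum, Fusobacterium nucleatum, Cutibacterium acnes — 8 left.
Spores −: excludes Clostridium septicum, Clostridium perfringens, Clostridium tetani, Clostridium difficile — 4 left.
Bile esculin −: excludes Bacteroides fragilis — 3 left.
Catalase −: all 3 remaining candidates are consistent.
Nitrate −: excludes Actinomyces israelii — 2 left.
Gram −: excludes Peptostreptococcus anaerobius — 1 left.
Urease −: the one remaining candidate is consistent.
Motility −: the one remaining candidate is consistent.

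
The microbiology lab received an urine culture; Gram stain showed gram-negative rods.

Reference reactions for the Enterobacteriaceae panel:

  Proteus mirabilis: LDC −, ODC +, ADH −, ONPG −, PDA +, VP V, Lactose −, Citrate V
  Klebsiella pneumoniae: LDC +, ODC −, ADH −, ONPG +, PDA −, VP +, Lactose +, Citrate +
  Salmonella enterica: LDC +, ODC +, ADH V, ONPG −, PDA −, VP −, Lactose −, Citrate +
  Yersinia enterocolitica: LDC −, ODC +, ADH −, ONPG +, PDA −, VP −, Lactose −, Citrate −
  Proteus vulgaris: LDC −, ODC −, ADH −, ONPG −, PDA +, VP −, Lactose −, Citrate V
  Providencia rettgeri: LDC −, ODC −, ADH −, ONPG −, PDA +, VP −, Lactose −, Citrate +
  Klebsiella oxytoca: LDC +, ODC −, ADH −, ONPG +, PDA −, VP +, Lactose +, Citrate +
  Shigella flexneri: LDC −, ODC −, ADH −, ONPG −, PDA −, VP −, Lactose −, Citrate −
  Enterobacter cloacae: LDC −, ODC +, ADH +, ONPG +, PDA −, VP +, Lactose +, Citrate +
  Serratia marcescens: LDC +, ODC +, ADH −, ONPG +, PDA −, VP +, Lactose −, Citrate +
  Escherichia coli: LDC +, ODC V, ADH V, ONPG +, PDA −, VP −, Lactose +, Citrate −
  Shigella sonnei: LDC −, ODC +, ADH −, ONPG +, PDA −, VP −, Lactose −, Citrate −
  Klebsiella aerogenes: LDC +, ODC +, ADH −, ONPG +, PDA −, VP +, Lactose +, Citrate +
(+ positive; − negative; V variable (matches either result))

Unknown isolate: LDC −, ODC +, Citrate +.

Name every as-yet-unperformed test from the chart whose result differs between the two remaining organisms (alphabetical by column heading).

Citrate +: excludes Yersinia enterocolitica, Shigella flexneri, Escherichia coli, Shigella sonnei — 9 left.
LDC −: excludes 5 organisms — 4 left.
ODC +: excludes Proteus vulgaris, Providencia rettgeri — 2 left.
Two candidates remain: Enterobacter cloacae and Proteus mirabilis.
  ADH: Enterobacter cloacae +, Proteus mirabilis − — discriminates.
  ONPG: Enterobacter cloacae +, Proteus mirabilis − — discriminates.
  PDA: Enterobacter cloacae −, Proteus mirabilis + — discriminates.
  VP: + vs V — variable for at least one, does not separate.
  Lactose: Enterobacter cloacae +, Proteus mirabilis − — discriminates.

ADH, Lactose, ONPG, PDA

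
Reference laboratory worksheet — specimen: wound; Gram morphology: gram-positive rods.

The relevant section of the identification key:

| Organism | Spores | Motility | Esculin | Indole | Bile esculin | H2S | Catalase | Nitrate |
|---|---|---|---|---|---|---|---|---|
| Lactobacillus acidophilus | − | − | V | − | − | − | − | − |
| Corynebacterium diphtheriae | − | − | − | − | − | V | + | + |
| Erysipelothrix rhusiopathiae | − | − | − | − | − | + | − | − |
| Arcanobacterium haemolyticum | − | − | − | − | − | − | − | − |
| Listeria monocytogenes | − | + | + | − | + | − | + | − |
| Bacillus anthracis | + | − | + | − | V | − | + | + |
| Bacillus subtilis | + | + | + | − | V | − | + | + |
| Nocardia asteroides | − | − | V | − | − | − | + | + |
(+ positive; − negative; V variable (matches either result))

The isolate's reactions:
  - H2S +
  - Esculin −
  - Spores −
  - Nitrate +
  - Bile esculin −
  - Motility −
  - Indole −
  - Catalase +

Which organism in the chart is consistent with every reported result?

Catalase +: excludes Lactobacillus acidophilus, Erysipelothrix rhusiopathiae, Arcanobacterium haemolyticum — 5 left.
Nitrate +: excludes Listeria monocytogenes — 4 left.
Motility −: excludes Bacillus subtilis — 3 left.
Indole −: all 3 remaining candidates are consistent.
Esculin −: excludes Bacillus anthracis — 2 left.
H2S +: excludes Nocardia asteroides — 1 left.
Bile esculin −: the one remaining candidate is consistent.
Spores −: the one remaining candidate is consistent.

Corynebacterium diphtheriae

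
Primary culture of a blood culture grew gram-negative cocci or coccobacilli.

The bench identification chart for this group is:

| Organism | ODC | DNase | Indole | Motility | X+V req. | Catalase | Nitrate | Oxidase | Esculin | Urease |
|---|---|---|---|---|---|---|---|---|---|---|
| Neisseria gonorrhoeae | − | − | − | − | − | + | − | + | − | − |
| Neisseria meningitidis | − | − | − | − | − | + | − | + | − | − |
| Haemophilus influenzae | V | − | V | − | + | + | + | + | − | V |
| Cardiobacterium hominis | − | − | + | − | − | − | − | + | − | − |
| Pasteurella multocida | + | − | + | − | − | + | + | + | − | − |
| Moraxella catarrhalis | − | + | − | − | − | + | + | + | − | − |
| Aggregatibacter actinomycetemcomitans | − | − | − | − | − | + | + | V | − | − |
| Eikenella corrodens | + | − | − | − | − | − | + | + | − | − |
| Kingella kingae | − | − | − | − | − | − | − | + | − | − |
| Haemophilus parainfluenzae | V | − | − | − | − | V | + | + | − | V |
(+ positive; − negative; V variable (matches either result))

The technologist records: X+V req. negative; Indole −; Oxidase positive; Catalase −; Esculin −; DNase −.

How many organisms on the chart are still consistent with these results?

Oxidase +: all 10 remaining candidates are consistent.
X+V req. −: excludes Haemophilus influenzae — 9 left.
Esculin −: all 9 remaining candidates are consistent.
Catalase −: excludes 5 organisms — 4 left.
DNase −: all 4 remaining candidates are consistent.
Indole −: excludes Cardiobacterium hominis — 3 left.
Still consistent: Eikenella corrodens, Haemophilus parainfluenzae, Kingella kingae.

3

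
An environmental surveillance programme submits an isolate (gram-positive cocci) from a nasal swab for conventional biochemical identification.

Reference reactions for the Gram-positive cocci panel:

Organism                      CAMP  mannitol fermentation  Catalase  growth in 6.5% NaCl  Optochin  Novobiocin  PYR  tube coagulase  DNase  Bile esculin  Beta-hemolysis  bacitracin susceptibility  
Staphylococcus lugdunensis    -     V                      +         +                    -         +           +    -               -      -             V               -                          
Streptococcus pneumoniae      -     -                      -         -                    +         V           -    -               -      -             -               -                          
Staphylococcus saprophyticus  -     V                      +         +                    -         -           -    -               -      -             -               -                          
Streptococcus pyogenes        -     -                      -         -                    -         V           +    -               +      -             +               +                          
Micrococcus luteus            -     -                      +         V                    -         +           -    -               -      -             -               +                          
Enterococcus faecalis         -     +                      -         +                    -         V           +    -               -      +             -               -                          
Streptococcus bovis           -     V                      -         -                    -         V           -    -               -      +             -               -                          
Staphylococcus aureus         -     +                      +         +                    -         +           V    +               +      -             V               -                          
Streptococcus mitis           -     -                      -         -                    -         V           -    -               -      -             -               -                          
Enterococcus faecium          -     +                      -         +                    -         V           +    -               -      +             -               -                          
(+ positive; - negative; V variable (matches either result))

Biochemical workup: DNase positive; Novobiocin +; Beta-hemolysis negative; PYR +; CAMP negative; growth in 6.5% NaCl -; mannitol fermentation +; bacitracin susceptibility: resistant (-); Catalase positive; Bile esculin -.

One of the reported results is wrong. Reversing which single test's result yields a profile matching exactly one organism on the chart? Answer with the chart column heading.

growth in 6.5% NaCl

As reported, no row in the chart matches all 10 reactions.
Reversing CAMP → still no organism matches.
Reversing Novobiocin → still no organism matches.
Reversing Bile esculin → still no organism matches.
Reversing growth in 6.5% NaCl (to +) → unique match: Staphylococcus aureus.
Reversing PYR → still no organism matches.
Reversing Catalase → still no organism matches.
Reversing mannitol fermentation → still no organism matches.
Reversing bacitracin susceptibility → still no organism matches.
Reversing DNase → still no organism matches.
Reversing Beta-hemolysis → still no organism matches.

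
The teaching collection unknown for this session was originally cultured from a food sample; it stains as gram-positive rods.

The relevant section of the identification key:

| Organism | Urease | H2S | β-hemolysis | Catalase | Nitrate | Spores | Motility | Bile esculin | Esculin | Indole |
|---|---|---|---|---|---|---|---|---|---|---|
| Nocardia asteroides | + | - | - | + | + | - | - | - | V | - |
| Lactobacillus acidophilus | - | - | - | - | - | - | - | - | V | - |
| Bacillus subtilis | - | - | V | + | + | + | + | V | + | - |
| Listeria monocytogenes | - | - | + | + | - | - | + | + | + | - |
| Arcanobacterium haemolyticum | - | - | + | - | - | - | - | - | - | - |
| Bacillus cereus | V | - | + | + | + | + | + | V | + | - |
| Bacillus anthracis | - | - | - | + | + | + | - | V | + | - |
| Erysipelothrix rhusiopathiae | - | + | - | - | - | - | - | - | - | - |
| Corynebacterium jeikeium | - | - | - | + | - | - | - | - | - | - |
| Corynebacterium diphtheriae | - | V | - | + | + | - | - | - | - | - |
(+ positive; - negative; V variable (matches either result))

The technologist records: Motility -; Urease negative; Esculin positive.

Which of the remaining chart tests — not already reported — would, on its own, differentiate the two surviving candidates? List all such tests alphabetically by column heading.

Motility -: excludes Bacillus subtilis, Listeria monocytogenes, Bacillus cereus — 7 left.
Esculin +: excludes Arcanobacterium haemolyticum, Erysipelothrix rhusiopathiae, Corynebacterium jeikeium, Corynebacterium diphtheriae — 3 left.
Urease -: excludes Nocardia asteroides — 2 left.
Two candidates remain: Bacillus anthracis and Lactobacillus acidophilus.
  H2S: - vs - — same for both, does not separate.
  β-hemolysis: - vs - — same for both, does not separate.
  Catalase: Bacillus anthracis +, Lactobacillus acidophilus - — discriminates.
  Nitrate: Bacillus anthracis +, Lactobacillus acidophilus - — discriminates.
  Spores: Bacillus anthracis +, Lactobacillus acidophilus - — discriminates.
  Bile esculin: V vs - — variable for at least one, does not separate.
  Indole: - vs - — same for both, does not separate.

Catalase, Nitrate, Spores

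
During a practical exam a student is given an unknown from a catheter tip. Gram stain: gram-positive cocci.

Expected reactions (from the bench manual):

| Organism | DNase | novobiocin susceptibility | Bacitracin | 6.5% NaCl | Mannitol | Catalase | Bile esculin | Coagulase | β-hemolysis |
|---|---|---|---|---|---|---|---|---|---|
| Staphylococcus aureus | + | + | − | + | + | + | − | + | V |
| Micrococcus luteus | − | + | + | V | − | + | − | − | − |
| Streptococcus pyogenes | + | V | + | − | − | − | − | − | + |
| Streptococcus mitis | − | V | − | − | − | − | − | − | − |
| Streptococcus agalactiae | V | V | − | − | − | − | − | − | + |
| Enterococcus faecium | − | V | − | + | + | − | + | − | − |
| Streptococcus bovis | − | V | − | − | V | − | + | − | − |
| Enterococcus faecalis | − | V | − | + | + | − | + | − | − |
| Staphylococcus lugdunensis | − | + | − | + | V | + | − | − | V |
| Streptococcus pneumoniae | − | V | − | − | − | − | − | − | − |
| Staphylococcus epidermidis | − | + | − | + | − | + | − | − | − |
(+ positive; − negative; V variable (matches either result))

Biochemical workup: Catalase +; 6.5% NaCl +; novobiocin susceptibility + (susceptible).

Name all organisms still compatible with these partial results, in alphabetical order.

Micrococcus luteus, Staphylococcus aureus, Staphylococcus epidermidis, Staphylococcus lugdunensis

novobiocin susceptibility +: all 11 remaining candidates are consistent.
Catalase +: excludes 7 organisms — 4 left.
6.5% NaCl +: all 4 remaining candidates are consistent.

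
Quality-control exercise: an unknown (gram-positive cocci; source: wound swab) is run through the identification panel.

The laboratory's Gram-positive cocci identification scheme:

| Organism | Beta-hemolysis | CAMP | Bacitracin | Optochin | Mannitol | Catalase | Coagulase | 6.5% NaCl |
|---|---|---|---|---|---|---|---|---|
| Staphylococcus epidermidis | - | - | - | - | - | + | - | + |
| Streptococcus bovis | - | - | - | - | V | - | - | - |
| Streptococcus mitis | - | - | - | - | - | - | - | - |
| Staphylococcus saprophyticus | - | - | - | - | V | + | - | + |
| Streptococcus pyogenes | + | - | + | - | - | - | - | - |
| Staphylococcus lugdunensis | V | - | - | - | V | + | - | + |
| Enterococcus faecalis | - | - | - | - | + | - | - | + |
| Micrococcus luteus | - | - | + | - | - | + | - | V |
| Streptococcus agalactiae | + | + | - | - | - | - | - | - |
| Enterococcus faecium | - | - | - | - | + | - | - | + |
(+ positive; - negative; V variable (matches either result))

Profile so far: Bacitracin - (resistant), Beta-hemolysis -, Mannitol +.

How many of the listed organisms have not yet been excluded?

5

Bacitracin -: excludes Streptococcus pyogenes, Micrococcus luteus — 8 left.
Mannitol +: excludes Staphylococcus epidermidis, Streptococcus mitis, Streptococcus agalactiae — 5 left.
Beta-hemolysis -: all 5 remaining candidates are consistent.
Still consistent: Enterococcus faecalis, Enterococcus faecium, Staphylococcus lugdunensis, Staphylococcus saprophyticus, Streptococcus bovis.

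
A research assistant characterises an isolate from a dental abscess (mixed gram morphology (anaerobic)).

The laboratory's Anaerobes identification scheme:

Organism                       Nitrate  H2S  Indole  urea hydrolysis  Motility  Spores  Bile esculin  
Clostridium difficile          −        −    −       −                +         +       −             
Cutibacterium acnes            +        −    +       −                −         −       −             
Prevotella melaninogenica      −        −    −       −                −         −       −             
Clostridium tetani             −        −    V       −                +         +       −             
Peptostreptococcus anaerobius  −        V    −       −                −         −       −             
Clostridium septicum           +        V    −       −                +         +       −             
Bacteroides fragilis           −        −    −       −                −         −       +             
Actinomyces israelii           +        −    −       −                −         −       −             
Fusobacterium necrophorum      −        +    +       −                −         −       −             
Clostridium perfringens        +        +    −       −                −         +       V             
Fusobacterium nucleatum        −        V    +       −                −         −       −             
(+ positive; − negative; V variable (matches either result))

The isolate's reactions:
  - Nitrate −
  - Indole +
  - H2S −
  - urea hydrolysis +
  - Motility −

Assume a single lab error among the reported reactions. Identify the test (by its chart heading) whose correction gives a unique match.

urea hydrolysis

As reported, no row in the chart matches all 5 reactions.
Reversing urea hydrolysis (to −) → unique match: Fusobacterium nucleatum.
Reversing Nitrate → still no organism matches.
Reversing Motility → still no organism matches.
Reversing Indole → still no organism matches.
Reversing H2S → still no organism matches.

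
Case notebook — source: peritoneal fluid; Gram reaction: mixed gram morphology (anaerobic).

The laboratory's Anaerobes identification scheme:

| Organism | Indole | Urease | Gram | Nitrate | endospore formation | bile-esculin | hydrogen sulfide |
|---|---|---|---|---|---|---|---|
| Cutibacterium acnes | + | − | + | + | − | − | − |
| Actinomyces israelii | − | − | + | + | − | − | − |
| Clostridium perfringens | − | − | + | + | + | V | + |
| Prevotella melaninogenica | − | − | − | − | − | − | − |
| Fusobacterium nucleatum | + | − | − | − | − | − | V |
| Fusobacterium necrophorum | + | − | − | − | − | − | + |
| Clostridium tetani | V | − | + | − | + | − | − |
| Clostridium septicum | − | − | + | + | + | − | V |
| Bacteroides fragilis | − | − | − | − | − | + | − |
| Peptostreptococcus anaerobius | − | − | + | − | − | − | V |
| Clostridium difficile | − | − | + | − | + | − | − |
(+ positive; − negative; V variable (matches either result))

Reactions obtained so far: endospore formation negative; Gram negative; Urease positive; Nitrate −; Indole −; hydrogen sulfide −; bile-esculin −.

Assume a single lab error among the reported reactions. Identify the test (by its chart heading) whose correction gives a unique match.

Urease

As reported, no row in the chart matches all 7 reactions.
Reversing Indole → still no organism matches.
Reversing endospore formation → still no organism matches.
Reversing Nitrate → still no organism matches.
Reversing Gram → still no organism matches.
Reversing bile-esculin → still no organism matches.
Reversing hydrogen sulfide → still no organism matches.
Reversing Urease (to −) → unique match: Prevotella melaninogenica.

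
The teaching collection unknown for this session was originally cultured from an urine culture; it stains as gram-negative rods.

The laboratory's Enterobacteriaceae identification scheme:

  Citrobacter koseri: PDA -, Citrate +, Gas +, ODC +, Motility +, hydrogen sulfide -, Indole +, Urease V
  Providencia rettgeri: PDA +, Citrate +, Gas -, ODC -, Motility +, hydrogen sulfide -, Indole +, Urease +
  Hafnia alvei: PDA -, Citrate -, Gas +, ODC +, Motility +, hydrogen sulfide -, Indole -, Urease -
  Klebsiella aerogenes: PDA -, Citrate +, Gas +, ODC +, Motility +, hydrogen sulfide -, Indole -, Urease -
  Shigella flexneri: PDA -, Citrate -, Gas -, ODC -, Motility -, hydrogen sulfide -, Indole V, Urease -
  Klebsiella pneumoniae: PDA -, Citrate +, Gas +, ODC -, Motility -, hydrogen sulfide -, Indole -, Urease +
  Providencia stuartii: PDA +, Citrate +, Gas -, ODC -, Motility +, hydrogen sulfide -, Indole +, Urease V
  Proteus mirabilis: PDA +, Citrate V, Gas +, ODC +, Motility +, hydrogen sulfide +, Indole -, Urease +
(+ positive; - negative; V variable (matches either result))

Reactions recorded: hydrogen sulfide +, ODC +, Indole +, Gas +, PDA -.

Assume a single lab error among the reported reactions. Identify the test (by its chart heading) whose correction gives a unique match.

hydrogen sulfide

As reported, no row in the chart matches all 5 reactions.
Reversing Indole → still no organism matches.
Reversing Gas → still no organism matches.
Reversing ODC → still no organism matches.
Reversing PDA → still no organism matches.
Reversing hydrogen sulfide (to -) → unique match: Citrobacter koseri.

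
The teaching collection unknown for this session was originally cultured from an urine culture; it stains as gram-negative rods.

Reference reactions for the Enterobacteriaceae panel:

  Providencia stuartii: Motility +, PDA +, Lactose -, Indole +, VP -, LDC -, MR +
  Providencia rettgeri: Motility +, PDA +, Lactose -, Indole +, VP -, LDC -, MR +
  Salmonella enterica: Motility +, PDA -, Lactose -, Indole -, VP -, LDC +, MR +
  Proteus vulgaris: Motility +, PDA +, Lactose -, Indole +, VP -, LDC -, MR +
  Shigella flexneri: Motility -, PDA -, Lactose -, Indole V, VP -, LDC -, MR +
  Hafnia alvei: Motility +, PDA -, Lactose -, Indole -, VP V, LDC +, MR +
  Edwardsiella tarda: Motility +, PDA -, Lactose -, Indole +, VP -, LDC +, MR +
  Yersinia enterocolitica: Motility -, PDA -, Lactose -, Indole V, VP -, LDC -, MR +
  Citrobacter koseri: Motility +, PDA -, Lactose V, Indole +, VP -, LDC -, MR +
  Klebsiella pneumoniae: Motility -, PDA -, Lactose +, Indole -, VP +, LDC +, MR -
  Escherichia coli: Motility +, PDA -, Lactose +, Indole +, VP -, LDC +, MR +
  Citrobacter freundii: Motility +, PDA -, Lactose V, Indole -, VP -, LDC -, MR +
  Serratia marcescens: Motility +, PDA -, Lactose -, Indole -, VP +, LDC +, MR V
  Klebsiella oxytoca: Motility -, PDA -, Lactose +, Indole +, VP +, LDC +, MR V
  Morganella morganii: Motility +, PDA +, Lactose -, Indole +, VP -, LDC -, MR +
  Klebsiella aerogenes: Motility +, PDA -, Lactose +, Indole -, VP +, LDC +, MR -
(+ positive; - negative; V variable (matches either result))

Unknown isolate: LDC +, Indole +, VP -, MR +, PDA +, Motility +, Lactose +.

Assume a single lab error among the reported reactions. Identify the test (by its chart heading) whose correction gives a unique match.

PDA

As reported, no row in the chart matches all 7 reactions.
Reversing Lactose → still no organism matches.
Reversing Motility → still no organism matches.
Reversing Indole → still no organism matches.
Reversing MR → still no organism matches.
Reversing LDC → still no organism matches.
Reversing VP → still no organism matches.
Reversing PDA (to -) → unique match: Escherichia coli.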